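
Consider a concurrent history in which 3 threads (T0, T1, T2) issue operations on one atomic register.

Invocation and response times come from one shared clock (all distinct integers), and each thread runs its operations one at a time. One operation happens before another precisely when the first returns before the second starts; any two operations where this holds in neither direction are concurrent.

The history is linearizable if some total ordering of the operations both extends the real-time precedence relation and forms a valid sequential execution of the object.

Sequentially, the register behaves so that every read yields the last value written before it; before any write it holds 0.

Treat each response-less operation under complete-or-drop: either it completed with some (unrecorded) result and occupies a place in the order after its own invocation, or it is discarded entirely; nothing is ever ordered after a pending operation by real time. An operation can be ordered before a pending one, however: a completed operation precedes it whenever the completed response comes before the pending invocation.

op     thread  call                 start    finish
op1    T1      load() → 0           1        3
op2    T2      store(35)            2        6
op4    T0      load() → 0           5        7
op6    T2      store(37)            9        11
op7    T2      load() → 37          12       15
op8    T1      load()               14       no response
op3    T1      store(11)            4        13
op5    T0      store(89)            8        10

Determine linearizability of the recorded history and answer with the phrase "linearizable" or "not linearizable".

one valid linearization: op1, op4, op2, op3, op5, op6, op7
1. op1 load() → 0, leaving value 0
2. op4 load() → 0, leaving value 0
3. op2 store(35), leaving value 35
4. op3 store(11), leaving value 11
5. op5 store(89), leaving value 89
6. op6 store(37), leaving value 37
7. op7 load() → 37, leaving value 37

linearizable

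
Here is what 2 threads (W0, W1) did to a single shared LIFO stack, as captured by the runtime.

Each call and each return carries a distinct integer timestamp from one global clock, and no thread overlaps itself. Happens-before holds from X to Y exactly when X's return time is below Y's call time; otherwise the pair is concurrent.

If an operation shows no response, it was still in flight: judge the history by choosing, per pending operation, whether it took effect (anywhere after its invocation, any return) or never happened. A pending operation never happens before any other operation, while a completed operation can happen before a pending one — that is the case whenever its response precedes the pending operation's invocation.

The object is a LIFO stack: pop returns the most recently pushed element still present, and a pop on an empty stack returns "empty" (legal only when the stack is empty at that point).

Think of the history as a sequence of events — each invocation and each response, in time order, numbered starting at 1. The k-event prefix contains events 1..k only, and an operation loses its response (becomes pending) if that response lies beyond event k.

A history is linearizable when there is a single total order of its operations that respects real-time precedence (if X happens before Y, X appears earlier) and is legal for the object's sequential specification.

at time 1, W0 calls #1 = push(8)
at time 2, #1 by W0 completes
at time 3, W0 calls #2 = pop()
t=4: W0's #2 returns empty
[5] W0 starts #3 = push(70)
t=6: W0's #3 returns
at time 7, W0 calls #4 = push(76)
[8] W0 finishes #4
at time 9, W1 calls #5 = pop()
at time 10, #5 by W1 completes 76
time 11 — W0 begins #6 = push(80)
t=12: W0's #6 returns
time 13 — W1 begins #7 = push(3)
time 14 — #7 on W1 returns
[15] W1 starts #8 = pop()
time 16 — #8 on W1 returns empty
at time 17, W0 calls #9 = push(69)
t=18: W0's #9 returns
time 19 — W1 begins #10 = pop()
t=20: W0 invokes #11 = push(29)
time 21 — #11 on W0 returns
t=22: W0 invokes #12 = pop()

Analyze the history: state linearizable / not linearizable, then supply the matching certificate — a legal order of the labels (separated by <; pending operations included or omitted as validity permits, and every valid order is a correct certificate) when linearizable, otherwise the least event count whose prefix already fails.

not linearizable — minimal violating prefix: 4 events

events 1..3 are fine; event 4 — the response of #2 at time 4 — makes the prefix non-linearizable
exactly one order of the 2 completed ops respects real time; the LIFO stack replay fails
one such order, #1, #2, breaks at step 2 where #2 pop() → empty is illegal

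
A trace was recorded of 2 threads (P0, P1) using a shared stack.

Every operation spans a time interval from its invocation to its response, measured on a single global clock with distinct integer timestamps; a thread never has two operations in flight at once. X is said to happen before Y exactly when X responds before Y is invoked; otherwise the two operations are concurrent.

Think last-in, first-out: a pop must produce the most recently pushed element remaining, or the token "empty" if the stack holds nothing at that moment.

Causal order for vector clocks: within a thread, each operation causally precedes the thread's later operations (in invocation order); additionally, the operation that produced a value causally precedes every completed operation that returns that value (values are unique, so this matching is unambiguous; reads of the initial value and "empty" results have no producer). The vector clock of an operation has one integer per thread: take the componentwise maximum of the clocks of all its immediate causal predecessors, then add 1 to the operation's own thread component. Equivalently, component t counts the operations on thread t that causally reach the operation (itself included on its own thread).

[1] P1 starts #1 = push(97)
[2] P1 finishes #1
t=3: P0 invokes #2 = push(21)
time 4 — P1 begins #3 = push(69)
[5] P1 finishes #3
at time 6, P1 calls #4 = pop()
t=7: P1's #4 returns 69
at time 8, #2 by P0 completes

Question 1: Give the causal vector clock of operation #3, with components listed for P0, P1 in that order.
(0, 2)

#1, invoked 1, has no incoming edges; only P1's bump applies → (0, 1)
#2, invoked 3, has no incoming edges; only P0's bump applies → (1, 0)
from VC(#1)=(0, 1), #3 (invoked 4) maxes components and bumps P1 → (0, 2)
from VC(#3)=(0, 2), #4 (invoked 6) maxes components and bumps P1 → (0, 3)
target: VC(#3) = (0, 2)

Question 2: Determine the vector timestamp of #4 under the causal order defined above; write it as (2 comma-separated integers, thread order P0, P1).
(0, 3)

#1 (invocation 1): nothing precedes it; P1's component alone gives (0, 1)
#2 (invocation 3): nothing precedes it; P0's component alone gives (1, 0)
VC(#3, invoked at 4): max of VC(#1)=(0, 1), then +1 on thread P1 → (0, 2)
VC(#4, invoked at 6): max of VC(#3)=(0, 2), then +1 on thread P1 → (0, 3)
target: VC(#4) = (0, 3)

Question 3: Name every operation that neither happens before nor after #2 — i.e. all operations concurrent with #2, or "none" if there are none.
#3, #4

overlap test against #2 [3,8]: concurrent iff the interval meets 3..8
#1 [1,2]: before
#3 [4,5]: concurrent
#4 [6,7]: concurrent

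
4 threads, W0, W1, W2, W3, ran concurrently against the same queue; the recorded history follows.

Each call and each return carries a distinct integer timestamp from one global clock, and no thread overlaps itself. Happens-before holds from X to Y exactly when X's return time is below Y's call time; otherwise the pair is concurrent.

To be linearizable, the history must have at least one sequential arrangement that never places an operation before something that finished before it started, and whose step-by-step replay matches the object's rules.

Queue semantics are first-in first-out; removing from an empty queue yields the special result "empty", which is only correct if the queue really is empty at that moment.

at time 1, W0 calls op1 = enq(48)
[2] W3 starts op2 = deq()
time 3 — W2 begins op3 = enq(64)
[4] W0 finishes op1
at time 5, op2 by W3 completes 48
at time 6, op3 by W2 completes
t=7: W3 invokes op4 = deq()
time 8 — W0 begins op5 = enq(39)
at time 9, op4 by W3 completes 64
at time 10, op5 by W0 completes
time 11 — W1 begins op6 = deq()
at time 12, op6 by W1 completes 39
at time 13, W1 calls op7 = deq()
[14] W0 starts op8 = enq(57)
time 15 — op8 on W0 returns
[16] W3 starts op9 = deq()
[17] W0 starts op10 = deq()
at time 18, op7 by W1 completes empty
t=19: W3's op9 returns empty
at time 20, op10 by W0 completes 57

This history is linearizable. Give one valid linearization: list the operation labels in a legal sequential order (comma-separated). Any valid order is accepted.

1. op1 enq(48), leaving queue <48>
2. op2 deq() → 48, leaving queue <>
3. op3 enq(64), leaving queue <64>
4. op4 deq() → 64, leaving queue <>
5. op5 enq(39), leaving queue <39>
6. op6 deq() → 39, leaving queue <>
7. op7 deq() → empty, leaving queue <>
8. op8 enq(57), leaving queue <57>
9. op10 deq() → 57, leaving queue <>
10. op9 deq() → empty, leaving queue <>

op1, op2, op3, op4, op5, op6, op7, op8, op10, op9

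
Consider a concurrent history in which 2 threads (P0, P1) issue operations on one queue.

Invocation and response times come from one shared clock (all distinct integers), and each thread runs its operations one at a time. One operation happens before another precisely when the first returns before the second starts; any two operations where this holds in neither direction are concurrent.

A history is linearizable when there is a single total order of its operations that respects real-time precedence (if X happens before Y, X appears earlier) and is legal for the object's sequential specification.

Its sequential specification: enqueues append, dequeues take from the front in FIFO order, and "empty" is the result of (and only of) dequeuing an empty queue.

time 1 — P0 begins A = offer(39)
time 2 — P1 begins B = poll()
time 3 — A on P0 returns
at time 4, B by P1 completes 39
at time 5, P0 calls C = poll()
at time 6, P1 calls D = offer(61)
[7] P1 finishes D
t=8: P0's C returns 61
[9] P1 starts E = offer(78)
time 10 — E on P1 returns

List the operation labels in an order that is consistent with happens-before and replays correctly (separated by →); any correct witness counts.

step 1: A offer(39) — queue <39>
step 2: B poll() → 39 — queue <>
step 3: D offer(61) — queue <61>
step 4: C poll() → 61 — queue <>
step 5: E offer(78) — queue <78>

A → B → D → C → E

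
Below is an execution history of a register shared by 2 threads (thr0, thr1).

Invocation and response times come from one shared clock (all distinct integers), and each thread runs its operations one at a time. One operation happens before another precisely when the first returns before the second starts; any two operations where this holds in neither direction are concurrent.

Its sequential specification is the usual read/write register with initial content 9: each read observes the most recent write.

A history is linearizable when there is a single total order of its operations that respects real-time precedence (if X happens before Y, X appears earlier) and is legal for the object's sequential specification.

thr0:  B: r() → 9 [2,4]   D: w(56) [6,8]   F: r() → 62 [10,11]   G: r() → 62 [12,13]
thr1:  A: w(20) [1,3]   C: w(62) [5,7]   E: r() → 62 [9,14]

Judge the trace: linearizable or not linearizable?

a witness: B, A, D, C, E, F, G
1. B r() → 9, leaving value 9
2. A w(20), leaving value 20
3. D w(56), leaving value 56
4. C w(62), leaving value 62
5. E r() → 62, leaving value 62
6. F r() → 62, leaving value 62
7. G r() → 62, leaving value 62

linearizable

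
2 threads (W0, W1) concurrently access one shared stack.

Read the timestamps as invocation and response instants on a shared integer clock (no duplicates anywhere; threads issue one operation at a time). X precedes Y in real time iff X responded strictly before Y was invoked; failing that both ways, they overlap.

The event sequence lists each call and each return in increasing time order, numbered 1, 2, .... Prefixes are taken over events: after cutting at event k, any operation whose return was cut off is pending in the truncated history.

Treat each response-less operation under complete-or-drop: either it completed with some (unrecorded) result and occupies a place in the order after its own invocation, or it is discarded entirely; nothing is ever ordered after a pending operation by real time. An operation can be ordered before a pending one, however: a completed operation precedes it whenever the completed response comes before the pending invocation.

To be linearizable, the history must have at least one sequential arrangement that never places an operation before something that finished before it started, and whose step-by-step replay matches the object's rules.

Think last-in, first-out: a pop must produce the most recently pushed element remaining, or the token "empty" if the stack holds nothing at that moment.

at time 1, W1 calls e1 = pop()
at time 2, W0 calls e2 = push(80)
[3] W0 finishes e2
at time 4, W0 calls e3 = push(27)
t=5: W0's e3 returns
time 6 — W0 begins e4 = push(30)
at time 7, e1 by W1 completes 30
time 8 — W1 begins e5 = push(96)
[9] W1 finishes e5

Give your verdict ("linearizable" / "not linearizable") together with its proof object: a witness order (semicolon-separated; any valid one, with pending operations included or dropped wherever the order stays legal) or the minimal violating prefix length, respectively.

step 1: e2 push(80) — stack <80>
step 2: e3 push(27) — stack <80,27>
step 3: e4 push(30) (pending, included) — stack <80,27,30>
step 4: e1 pop() → 30 — stack <80,27>
step 5: e5 push(96) — stack <80,27,96>

linearizable — witness: e2; e3; e4; e1; e5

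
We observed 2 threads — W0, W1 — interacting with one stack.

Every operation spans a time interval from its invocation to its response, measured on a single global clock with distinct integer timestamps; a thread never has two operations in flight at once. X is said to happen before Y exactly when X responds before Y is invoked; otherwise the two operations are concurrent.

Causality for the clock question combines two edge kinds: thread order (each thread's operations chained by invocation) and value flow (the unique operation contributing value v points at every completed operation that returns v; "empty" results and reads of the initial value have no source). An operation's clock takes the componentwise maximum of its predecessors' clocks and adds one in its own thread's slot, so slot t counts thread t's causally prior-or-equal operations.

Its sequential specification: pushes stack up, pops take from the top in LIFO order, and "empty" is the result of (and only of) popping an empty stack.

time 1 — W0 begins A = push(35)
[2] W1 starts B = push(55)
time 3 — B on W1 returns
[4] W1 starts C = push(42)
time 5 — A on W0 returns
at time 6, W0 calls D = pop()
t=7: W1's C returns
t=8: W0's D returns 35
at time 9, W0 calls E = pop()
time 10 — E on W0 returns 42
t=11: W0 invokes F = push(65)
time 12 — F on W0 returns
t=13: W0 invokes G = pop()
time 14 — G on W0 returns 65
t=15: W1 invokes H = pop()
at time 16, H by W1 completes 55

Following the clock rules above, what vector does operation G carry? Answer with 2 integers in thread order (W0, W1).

VC(B, invoked at 2): no causal predecessors; +1 on W1 → (0, 1)
VC(A, invoked at 1): no causal predecessors; +1 on W0 → (1, 0)
merge at C (invoked 4): VC(B)=(0, 1), own-thread bump on W1 → (0, 2)
merge at D (invoked 6): VC(A)=(1, 0), own-thread bump on W0 → (2, 0)
merge at H (invoked 15): VC(B)=(0, 1), VC(C)=(0, 2), own-thread bump on W1 → (0, 3)
merge at E (invoked 9): VC(C)=(0, 2), VC(D)=(2, 0), own-thread bump on W0 → (3, 2)
merge at F (invoked 11): VC(E)=(3, 2), own-thread bump on W0 → (4, 2)
merge at G (invoked 13): VC(F)=(4, 2), own-thread bump on W0 → (5, 2)
target: VC(G) = (5, 2)

(5, 2)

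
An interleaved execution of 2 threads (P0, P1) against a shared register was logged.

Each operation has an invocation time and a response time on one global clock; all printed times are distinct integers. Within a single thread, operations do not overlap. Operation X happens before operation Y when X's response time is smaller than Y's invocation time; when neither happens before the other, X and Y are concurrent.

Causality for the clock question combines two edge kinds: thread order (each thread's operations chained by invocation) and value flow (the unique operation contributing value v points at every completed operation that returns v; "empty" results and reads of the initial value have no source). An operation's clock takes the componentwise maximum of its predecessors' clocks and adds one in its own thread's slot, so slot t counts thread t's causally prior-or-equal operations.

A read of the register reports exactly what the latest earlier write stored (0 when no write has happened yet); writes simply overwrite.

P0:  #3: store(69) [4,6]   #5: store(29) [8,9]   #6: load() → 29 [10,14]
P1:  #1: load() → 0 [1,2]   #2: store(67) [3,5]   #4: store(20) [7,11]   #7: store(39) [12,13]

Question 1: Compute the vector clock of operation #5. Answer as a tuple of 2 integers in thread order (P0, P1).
root op #1, invoked 1: fresh clock plus P1's own tick → (0, 1)
root op #3, invoked 4: fresh clock plus P0's own tick → (1, 0)
from VC(#1)=(0, 1), #2 (invoked 3) maxes components and bumps P1 → (0, 2)
from VC(#3)=(1, 0), #5 (invoked 8) maxes components and bumps P0 → (2, 0)
from VC(#2)=(0, 2), #4 (invoked 7) maxes components and bumps P1 → (0, 3)
from VC(#5)=(2, 0), #6 (invoked 10) maxes components and bumps P0 → (3, 0)
from VC(#4)=(0, 3), #7 (invoked 12) maxes components and bumps P1 → (0, 4)
target: VC(#5) = (2, 0)

(2, 0)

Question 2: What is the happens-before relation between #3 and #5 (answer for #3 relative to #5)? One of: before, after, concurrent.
#3 spans [4,6], #5 spans [8,9]
resp(#3)=6 < inv(#5)=8

before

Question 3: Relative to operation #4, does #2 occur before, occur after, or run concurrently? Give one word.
#2 spans [3,5], #4 spans [7,11]
resp(#2)=5 < inv(#4)=7

before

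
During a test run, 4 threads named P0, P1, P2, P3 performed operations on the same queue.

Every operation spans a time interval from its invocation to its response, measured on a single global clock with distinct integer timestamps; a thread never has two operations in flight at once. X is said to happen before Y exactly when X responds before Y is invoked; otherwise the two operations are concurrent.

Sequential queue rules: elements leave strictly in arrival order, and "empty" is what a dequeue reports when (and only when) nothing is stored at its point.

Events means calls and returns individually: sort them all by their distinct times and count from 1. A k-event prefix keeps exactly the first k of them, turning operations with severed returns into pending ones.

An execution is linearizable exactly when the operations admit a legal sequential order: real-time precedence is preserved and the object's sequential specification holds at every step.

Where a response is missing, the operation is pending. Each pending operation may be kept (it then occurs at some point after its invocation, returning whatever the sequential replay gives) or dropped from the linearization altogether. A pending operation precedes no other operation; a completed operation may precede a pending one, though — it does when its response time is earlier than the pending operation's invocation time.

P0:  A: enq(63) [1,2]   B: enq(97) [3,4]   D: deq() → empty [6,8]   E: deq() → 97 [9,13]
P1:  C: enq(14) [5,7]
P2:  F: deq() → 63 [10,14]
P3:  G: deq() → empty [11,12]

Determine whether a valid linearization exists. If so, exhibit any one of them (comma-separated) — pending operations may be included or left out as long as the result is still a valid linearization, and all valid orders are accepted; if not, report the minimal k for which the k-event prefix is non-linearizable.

not linearizable — minimal violating prefix: 8 events

prefix check: 1..7 passes, 1..8 fails once D's time-8 response joins
real-time-consistent orders of the 4 completed operations: 2 — all fail the queue replay
e.g. A, B, C, D: illegal at step 4, since D deq() → empty cannot apply there
e.g. A, B, D, C: illegal at step 3, since D deq() → empty cannot apply there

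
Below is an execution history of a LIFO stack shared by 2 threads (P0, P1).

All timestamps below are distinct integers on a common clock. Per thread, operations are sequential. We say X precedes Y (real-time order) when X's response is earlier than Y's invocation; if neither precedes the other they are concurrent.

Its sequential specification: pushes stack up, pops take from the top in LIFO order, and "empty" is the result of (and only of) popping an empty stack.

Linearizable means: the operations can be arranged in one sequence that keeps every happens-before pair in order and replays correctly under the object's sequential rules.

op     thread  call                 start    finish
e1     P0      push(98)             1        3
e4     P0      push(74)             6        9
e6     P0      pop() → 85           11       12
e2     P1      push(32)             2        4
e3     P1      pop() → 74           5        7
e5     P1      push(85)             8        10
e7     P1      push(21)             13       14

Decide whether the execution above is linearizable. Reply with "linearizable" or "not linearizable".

a witness: e1, e2, e4, e3, e5, e6, e7
after step 1 (e1 push(98)): stack <98>
after step 2 (e2 push(32)): stack <98,32>
after step 3 (e4 push(74)): stack <98,32,74>
after step 4 (e3 pop() → 74): stack <98,32>
after step 5 (e5 push(85)): stack <98,32,85>
after step 6 (e6 pop() → 85): stack <98,32>
after step 7 (e7 push(21)): stack <98,32,21>

linearizable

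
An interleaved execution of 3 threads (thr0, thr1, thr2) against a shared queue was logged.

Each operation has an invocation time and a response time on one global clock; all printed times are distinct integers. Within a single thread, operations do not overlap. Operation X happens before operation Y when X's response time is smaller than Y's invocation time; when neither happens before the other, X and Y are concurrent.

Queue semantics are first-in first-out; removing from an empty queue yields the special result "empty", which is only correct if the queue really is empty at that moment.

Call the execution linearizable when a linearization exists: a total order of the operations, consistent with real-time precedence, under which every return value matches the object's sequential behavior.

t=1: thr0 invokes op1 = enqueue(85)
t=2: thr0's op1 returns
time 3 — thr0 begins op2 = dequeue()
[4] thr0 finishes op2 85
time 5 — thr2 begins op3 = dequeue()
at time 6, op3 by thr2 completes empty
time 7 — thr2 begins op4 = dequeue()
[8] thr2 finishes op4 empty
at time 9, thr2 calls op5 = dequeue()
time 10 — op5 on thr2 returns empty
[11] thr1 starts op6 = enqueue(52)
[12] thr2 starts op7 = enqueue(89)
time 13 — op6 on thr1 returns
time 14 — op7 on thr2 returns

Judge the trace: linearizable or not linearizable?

witness order: op1, op2, op3, op4, op5, op6, op7
1. op1 enqueue(85), leaving queue <85>
2. op2 dequeue() → 85, leaving queue <>
3. op3 dequeue() → empty, leaving queue <>
4. op4 dequeue() → empty, leaving queue <>
5. op5 dequeue() → empty, leaving queue <>
6. op6 enqueue(52), leaving queue <52>
7. op7 enqueue(89), leaving queue <52,89>

linearizable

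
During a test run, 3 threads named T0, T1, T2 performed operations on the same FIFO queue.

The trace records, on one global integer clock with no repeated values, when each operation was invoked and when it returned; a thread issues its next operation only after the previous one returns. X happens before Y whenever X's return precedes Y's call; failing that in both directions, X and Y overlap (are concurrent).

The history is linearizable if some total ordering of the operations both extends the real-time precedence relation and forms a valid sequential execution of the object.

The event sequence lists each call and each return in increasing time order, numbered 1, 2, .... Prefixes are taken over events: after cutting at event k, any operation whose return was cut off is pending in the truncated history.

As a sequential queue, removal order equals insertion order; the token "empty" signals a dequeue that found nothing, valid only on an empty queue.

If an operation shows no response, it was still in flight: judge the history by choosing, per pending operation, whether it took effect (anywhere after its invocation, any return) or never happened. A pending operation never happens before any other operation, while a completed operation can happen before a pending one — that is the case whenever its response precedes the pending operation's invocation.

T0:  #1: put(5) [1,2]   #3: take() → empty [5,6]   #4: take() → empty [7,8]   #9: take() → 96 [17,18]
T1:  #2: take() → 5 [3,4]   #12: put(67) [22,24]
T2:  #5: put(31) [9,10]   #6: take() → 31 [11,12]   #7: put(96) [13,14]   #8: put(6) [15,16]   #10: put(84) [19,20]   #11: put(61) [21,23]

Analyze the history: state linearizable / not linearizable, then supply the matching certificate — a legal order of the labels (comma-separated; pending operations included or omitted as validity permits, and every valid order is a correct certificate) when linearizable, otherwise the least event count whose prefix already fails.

linearizable — witness: #1, #2, #3, #4, #5, #6, #7, #8, #9, #10, #11, #12

after step 1 (#1 put(5)): queue <5>
after step 2 (#2 take() → 5): queue <>
after step 3 (#3 take() → empty): queue <>
after step 4 (#4 take() → empty): queue <>
after step 5 (#5 put(31)): queue <31>
after step 6 (#6 take() → 31): queue <>
after step 7 (#7 put(96)): queue <96>
after step 8 (#8 put(6)): queue <96,6>
after step 9 (#9 take() → 96): queue <6>
after step 10 (#10 put(84)): queue <6,84>
after step 11 (#11 put(61)): queue <6,84,61>
after step 12 (#12 put(67)): queue <6,84,61,67>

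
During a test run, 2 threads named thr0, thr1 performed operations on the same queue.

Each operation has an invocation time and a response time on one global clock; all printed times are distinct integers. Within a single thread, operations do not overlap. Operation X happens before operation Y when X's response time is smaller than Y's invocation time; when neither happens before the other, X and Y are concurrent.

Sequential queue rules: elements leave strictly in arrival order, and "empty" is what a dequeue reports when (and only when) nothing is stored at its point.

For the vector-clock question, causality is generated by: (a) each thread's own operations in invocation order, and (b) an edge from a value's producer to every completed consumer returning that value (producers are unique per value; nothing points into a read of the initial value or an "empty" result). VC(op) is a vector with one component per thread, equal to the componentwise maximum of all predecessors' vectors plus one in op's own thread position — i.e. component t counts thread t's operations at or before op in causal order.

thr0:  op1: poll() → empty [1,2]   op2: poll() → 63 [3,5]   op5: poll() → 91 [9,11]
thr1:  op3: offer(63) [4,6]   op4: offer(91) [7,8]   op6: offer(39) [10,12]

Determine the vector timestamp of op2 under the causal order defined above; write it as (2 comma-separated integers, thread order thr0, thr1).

op3, invoked 4, has no incoming edges; only thr1's bump applies → (0, 1)
op1, invoked 1, has no incoming edges; only thr0's bump applies → (1, 0)
VC(op4, invoked at 7): max of VC(op3)=(0, 1), then +1 on thread thr1 → (0, 2)
VC(op6, invoked at 10): max of VC(op4)=(0, 2), then +1 on thread thr1 → (0, 3)
VC(op2, invoked at 3): max of VC(op1)=(1, 0), VC(op3)=(0, 1), then +1 on thread thr0 → (2, 1)
VC(op5, invoked at 9): max of VC(op2)=(2, 1), VC(op4)=(0, 2), then +1 on thread thr0 → (3, 2)
target: VC(op2) = (2, 1)

(2, 1)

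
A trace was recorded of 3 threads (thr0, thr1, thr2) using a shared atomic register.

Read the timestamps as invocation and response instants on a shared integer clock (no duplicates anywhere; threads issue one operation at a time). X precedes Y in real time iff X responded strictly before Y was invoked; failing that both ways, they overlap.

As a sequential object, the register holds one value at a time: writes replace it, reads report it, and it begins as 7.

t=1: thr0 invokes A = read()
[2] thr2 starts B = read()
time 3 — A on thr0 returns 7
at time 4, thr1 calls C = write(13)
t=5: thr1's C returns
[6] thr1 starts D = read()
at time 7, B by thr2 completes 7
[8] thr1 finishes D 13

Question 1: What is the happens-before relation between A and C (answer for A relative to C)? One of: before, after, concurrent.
A spans [1,3], C spans [4,5]
resp(A)=3 < inv(C)=4

before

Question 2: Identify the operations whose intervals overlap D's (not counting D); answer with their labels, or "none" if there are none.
overlap test against D [6,8]: concurrent iff the interval meets 6..8
A [1,3]: before
B [2,7]: concurrent
C [4,5]: before

B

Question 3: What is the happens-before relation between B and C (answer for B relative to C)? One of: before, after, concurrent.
B spans [2,7], C spans [4,5]
the intervals overlap in both directions

concurrent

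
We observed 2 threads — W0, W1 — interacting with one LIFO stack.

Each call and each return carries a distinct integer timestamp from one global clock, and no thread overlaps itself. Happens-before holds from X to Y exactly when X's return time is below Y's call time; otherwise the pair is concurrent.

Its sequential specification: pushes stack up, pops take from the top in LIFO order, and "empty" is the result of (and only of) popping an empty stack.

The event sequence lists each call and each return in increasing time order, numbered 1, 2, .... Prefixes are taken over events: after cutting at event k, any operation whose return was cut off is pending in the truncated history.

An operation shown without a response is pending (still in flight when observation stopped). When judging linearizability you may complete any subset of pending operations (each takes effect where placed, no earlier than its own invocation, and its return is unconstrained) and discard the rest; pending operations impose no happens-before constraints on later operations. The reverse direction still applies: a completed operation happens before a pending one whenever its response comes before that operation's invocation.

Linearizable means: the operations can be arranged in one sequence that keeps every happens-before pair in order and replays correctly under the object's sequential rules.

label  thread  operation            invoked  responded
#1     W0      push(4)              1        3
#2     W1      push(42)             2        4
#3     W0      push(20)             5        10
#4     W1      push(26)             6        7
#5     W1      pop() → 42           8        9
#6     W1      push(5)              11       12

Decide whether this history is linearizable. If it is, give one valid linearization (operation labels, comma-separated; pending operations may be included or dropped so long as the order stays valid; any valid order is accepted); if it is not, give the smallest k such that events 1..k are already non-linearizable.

not linearizable — minimal violating prefix: 9 events

events 1..8 are fine; event 9 — the response of #5 at time 9 — makes the prefix non-linearizable
the 4 completed operations admit 2 real-time orders; each fails the LIFO stack replay
including or dropping the 1 pending operation (#3) in any combination fails
for example #1, #2, #4, #5 (pending dropped) fails at step 4: #5 pop() → 42 is not legal there
for example #2, #1, #4, #5 (pending dropped) fails at step 4: #5 pop() → 42 is not legal there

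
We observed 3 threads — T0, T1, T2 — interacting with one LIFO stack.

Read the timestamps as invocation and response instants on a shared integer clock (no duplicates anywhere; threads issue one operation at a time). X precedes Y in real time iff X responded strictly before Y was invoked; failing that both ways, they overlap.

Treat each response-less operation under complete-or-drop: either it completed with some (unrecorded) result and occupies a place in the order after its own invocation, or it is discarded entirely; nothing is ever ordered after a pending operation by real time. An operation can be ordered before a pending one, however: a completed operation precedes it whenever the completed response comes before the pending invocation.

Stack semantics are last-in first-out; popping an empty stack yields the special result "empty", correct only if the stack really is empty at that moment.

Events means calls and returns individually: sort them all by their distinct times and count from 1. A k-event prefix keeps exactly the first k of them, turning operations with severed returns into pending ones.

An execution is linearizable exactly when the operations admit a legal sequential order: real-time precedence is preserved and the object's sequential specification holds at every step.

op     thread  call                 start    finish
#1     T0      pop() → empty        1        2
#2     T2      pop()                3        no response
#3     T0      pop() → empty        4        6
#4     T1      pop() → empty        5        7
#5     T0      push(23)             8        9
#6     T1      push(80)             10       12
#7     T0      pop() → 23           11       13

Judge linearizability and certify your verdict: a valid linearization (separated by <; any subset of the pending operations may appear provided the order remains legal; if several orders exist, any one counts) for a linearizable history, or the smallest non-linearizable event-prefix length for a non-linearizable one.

step 1: #1 pop() → empty — stack <>
step 2: #2 pop() (pending, included) — stack <>
step 3: #3 pop() → empty — stack <>
step 4: #4 pop() → empty — stack <>
step 5: #5 push(23) — stack <23>
step 6: #7 pop() → 23 — stack <>
step 7: #6 push(80) — stack <80>

linearizable — witness: #1 < #2 < #3 < #4 < #5 < #7 < #6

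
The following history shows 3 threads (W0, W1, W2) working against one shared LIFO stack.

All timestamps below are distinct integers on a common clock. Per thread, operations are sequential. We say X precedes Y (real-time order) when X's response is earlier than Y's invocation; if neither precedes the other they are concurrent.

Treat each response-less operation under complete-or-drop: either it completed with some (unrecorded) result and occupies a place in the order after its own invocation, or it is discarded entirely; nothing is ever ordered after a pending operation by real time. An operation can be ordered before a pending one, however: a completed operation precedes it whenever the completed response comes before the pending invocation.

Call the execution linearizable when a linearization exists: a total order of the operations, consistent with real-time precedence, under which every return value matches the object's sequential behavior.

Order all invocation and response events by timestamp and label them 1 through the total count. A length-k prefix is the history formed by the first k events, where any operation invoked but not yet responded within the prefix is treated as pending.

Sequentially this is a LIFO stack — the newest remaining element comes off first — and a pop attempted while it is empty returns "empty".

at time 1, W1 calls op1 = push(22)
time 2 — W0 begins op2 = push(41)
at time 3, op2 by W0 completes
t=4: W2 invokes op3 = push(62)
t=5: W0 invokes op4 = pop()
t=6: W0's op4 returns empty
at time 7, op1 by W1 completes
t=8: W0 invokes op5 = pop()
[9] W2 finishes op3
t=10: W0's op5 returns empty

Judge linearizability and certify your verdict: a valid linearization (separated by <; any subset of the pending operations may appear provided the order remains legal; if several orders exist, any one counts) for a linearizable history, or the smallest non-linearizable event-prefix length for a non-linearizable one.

not linearizable — minimal violating prefix: 6 events

cut after 5 events: linearizable; cut after 6 events (op4 responds, time 6): not linearizable
a single order respects real time; the 2 completed LIFO stack operations fail replay along it
include/drop combinations of the 2 pending operations (op1, op3) were all tried; none helps
e.g. op2, op4 (pending dropped): illegal at step 2, since op4 pop() → empty cannot apply there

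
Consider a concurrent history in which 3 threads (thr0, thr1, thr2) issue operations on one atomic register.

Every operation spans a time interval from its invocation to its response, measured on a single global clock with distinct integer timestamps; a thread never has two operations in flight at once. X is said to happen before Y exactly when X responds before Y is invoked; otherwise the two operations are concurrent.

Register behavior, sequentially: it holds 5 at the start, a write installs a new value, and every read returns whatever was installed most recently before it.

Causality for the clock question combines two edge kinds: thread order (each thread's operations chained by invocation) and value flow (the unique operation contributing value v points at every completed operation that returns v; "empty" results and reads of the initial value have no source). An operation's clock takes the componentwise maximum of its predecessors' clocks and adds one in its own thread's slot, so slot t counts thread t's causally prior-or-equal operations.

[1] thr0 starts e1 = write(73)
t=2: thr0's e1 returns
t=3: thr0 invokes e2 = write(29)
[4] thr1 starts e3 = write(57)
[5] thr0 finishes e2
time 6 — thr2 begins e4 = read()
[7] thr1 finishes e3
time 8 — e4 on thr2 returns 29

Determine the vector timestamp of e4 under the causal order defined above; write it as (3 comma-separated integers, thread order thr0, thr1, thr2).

no predecessors for e3 (invoked 4): thr1 increments from zero → (0, 1, 0)
no predecessors for e1 (invoked 1): thr0 increments from zero → (1, 0, 0)
e2, invoked 3, takes VC(e1)=(1, 0, 0) under max, adds 1 for thr0 → (2, 0, 0)
e4, invoked 6, takes VC(e2)=(2, 0, 0) under max, adds 1 for thr2 → (2, 0, 1)
target: VC(e4) = (2, 0, 1)

(2, 0, 1)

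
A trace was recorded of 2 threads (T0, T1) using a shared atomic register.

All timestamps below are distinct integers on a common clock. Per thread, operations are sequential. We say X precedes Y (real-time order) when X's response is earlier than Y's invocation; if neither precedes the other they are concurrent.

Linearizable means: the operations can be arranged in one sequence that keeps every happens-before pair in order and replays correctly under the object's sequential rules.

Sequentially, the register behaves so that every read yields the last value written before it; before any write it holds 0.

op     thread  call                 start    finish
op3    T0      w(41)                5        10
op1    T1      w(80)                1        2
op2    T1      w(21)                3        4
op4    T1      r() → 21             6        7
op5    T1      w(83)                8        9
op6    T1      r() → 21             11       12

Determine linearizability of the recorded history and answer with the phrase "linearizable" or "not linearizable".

cut after 11 events: linearizable; cut after 12 events (op6 responds, time 12): not linearizable
real-time-consistent orders of the 6 completed operations: 3 — all fail the atomic register replay
sample order op1, op2, op3, op4, op5, op6 stalls at step 4 — op4 r() → 21 has no legal effect
sample order op1, op2, op4, op3, op5, op6 stalls at step 6 — op6 r() → 21 has no legal effect

not linearizable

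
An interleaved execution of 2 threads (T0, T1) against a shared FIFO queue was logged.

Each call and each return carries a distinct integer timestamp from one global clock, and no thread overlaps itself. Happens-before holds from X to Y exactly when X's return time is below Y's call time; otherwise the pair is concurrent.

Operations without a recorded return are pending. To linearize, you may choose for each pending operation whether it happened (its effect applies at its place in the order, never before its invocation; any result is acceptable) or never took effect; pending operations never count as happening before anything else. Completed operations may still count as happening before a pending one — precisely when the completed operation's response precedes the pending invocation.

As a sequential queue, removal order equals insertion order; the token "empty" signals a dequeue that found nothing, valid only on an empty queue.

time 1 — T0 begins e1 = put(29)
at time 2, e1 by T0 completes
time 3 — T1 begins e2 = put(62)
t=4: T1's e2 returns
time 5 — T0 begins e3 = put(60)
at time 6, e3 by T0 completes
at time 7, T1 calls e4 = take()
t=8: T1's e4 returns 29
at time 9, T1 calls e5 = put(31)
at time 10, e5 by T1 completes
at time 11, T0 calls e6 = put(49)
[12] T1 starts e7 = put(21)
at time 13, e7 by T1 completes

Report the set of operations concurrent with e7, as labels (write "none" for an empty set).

overlap test against e7 [12,13]: concurrent iff the interval meets 12..13
e1 [1,2]: before
e2 [3,4]: before
e3 [5,6]: before
e4 [7,8]: before
e5 [9,10]: before
e6 [11,…): concurrent

e6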